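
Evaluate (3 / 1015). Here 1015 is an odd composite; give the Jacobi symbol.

-1

Reciprocity: 3 ≡ 3 and 1015 ≡ 3 (mod 4), so (3/1015) = −(1015/3).
Reduce top mod 3: now compute (1/3).
Reached (1/3) = 1. Collecting the sign flips along the way, the symbol is -1.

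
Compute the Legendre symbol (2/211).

Pull out 2: since 211 ≡ 3 (mod 8), (2/211) = -1.
Reached (1/211) = 1. Collecting the sign flips along the way, the symbol is -1.

-1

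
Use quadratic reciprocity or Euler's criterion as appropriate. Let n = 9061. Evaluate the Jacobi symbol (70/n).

1

Pull out 2: since 9061 ≡ 5 (mod 8), (2/9061) = -1.
Reciprocity: 35 ≡ 3 and 9061 ≡ 1 (mod 4), so (35/9061) = +(9061/35).
Reduce top mod 35: now compute (31/35).
Reciprocity: 31 ≡ 3 and 35 ≡ 3 (mod 4), so (31/35) = −(35/31).
Reduce top mod 31: now compute (4/31).
Pull out 2^2: since 31 ≡ 7 (mod 8), (2/31) = +1, so (2/31)^2 = +1.
Reached (1/31) = 1. Collecting the sign flips along the way, the symbol is +1.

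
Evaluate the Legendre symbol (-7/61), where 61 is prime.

-1

First reduce: -7 ≡ 54 (mod 61).
Pull out 2: since 61 ≡ 5 (mod 8), (2/61) = -1.
Reciprocity: 27 ≡ 3 and 61 ≡ 1 (mod 4), so (27/61) = +(61/27).
Reduce top mod 27: now compute (7/27).
Reciprocity: 7 ≡ 3 and 27 ≡ 3 (mod 4), so (7/27) = −(27/7).
Reduce top mod 7: now compute (6/7).
Pull out 2: since 7 ≡ 7 (mod 8), (2/7) = +1.
Reciprocity: 3 ≡ 3 and 7 ≡ 3 (mod 4), so (3/7) = −(7/3).
Reduce top mod 3: now compute (1/3).
Reached (1/3) = 1. Collecting the sign flips along the way, the symbol is -1.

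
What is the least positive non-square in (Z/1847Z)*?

(2/1847) = +1, so 2 is a residue.
(3/1847) = +1, so 3 is a residue.
(4/1847) = +1, so 4 is a residue.
(5/1847) = −1, so 5 is the smallest positive non-residue mod 1847.

5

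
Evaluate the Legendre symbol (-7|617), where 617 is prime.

1

Euler's criterion: (-7/617) ≡ 610^308 (mod 617).
610^2 ≡ 49 (mod 617)
610^4 ≡ 550 (mod 617)
610^8 ≡ 170 (mod 617)
610^16 ≡ 518 (mod 617)
610^32 ≡ 546 (mod 617)
610^64 ≡ 105 (mod 617)
610^128 ≡ 536 (mod 617)
610^256 ≡ 391 (mod 617)
610^308 = 610^(256+32+16+4) ≡ 1 (mod 617).
Result is 1, so (-7/617) = 1.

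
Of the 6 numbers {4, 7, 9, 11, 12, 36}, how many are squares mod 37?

6

(4/37) = +1 → QR.
(7/37) = +1 → QR.
(9/37) = +1 → QR.
(11/37) = +1 → QR.
(12/37) = +1 → QR.
(36/37) = +1 → QR.
Total quadratic residues among the 6: 6.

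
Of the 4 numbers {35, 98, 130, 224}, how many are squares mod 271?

3

(35/271) = +1 → QR.
(98/271) = +1 → QR.
(130/271) = -1 → non-residue.
(224/271) = +1 → QR.
Total quadratic residues among the 4: 3.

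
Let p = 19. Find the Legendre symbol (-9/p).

-1

First reduce: -9 ≡ 10 (mod 19).
Pull out 2: since 19 ≡ 3 (mod 8), (2/19) = -1.
Reciprocity: 5 ≡ 1 and 19 ≡ 3 (mod 4), so (5/19) = +(19/5).
Reduce top mod 5: now compute (4/5).
Pull out 2^2: since 5 ≡ 5 (mod 8), (2/5) = -1, so (2/5)^2 = +1.
Reached (1/5) = 1. Collecting the sign flips along the way, the symbol is -1.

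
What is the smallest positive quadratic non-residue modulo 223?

(2/223) = +1, so 2 is a residue.
(3/223) = −1, so 3 is the smallest positive non-residue mod 223.

3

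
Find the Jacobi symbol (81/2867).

1

Reciprocity: 81 ≡ 1 and 2867 ≡ 3 (mod 4), so (81/2867) = +(2867/81).
Reduce top mod 81: now compute (32/81).
Pull out 2^5: since 81 ≡ 1 (mod 8), (2/81) = +1, so (2/81)^5 = +1.
Reached (1/81) = 1. Collecting the sign flips along the way, the symbol is +1.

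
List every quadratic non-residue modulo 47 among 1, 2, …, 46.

Square k = 1,…,23 (k and 47−k give the same square):
1²=1, 2²=4, 3²=9, 4²=16, 5²=25, 6²=36, 7²≡2, 8²≡17, 9²≡34, 10²≡6, 11²≡27, 12²≡3, 13²≡28, 14²≡8, 15²≡37, 16²≡21, 17²≡7, 18²≡42, 19²≡32, 20²≡24, 21²≡18, 22²≡14, 23²≡12 (mod 47).
The residues are {1, 2, 3, 4, 6, 7, 8, 9, 12, 14, 16, 17, 18, 21, 24, 25, 27, 28, 32, 34, 36, 37, 42}; the non-residues are the remaining 23 nonzero classes.

5 10 11 13 15 19 20 22 23 26 29 30 31 33 35 38 39 40 41 43 44 45 46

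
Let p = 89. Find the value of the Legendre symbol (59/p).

Reciprocity: 59 ≡ 3 and 89 ≡ 1 (mod 4), so (59/89) = +(89/59).
Reduce top mod 59: now compute (30/59).
Pull out 2: since 59 ≡ 3 (mod 8), (2/59) = -1.
Reciprocity: 15 ≡ 3 and 59 ≡ 3 (mod 4), so (15/59) = −(59/15).
Reduce top mod 15: now compute (14/15).
Pull out 2: since 15 ≡ 7 (mod 8), (2/15) = +1.
Reciprocity: 7 ≡ 3 and 15 ≡ 3 (mod 4), so (7/15) = −(15/7).
Reduce top mod 7: now compute (1/7).
Reached (1/7) = 1. Collecting the sign flips along the way, the symbol is -1.

-1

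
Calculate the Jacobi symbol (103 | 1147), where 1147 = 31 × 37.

-1

Reciprocity: 103 ≡ 3 and 1147 ≡ 3 (mod 4), so (103/1147) = −(1147/103).
Reduce top mod 103: now compute (14/103).
Pull out 2: since 103 ≡ 7 (mod 8), (2/103) = +1.
Reciprocity: 7 ≡ 3 and 103 ≡ 3 (mod 4), so (7/103) = −(103/7).
Reduce top mod 7: now compute (5/7).
Reciprocity: 5 ≡ 1 and 7 ≡ 3 (mod 4), so (5/7) = +(7/5).
Reduce top mod 5: now compute (2/5).
Pull out 2: since 5 ≡ 5 (mod 8), (2/5) = -1.
Reached (1/5) = 1. Collecting the sign flips along the way, the symbol is -1.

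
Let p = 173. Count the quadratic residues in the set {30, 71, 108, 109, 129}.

(30/173) = -1 → non-residue.
(71/173) = -1 → non-residue.
(108/173) = -1 → non-residue.
(109/173) = +1 → QR.
(129/173) = -1 → non-residue.
Total quadratic residues among the 5: 1.

1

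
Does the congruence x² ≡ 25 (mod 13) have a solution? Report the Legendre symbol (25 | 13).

1

First reduce: 25 ≡ 12 (mod 13).
Pull out 2^2: since 13 ≡ 5 (mod 8), (2/13) = -1, so (2/13)^2 = +1.
Reciprocity: 3 ≡ 3 and 13 ≡ 1 (mod 4), so (3/13) = +(13/3).
Reduce top mod 3: now compute (1/3).
Reached (1/3) = 1. Collecting the sign flips along the way, the symbol is +1.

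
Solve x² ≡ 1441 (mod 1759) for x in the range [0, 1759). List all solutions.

461, 1298

Since 1759 ≡ 3 (mod 4), a square root of 1441 is 1441^((1759+1)/4) = 1441^440 mod 1759.
Repeated squaring: 1441^2≡861, 1441^4≡782, 1441^8≡1151, 1441^16≡274, 1441^32≡1198, 1441^64≡1619, 1441^128≡251, 1441^256≡1436 (mod 1759).
1441^440 = 1441^(256+128+32+16+8) ≡ 461 (mod 1759).
Check: 461² = 212521 ≡ 1441 (mod 1759). The two roots are 461 and 1298.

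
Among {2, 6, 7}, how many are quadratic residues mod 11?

0

(2/11) = -1 → non-residue.
(6/11) = -1 → non-residue.
(7/11) = -1 → non-residue.
Total quadratic residues among the 3: 0.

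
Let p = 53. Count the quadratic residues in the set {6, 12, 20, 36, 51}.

2

(6/53) = +1 → QR.
(12/53) = -1 → non-residue.
(20/53) = -1 → non-residue.
(36/53) = +1 → QR.
(51/53) = -1 → non-residue.
Total quadratic residues among the 5: 2.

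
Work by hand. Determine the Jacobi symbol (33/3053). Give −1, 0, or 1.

1

Reciprocity: 33 ≡ 1 and 3053 ≡ 1 (mod 4), so (33/3053) = +(3053/33).
Reduce top mod 33: now compute (17/33).
Reciprocity: 17 ≡ 1 and 33 ≡ 1 (mod 4), so (17/33) = +(33/17).
Reduce top mod 17: now compute (16/17).
Pull out 2^4: since 17 ≡ 1 (mod 8), (2/17) = +1, so (2/17)^4 = +1.
Reached (1/17) = 1. Collecting the sign flips along the way, the symbol is +1.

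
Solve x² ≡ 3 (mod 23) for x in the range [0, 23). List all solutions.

7, 16

Since 23 ≡ 3 (mod 4), a square root of 3 is 3^((23+1)/4) = 3^6 mod 23.
Repeated squaring: 3^2≡9, 3^4≡12 (mod 23).
3^6 = 3^(4+2) ≡ 16 (mod 23).
Check: 16² = 256 ≡ 3 (mod 23). The two roots are 7 and 16.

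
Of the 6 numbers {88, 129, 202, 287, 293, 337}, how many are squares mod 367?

(88/367) = -1 → non-residue.
(129/367) = +1 → QR.
(202/367) = +1 → QR.
(287/367) = +1 → QR.
(293/367) = -1 → non-residue.
(337/367) = -1 → non-residue.
Total quadratic residues among the 6: 3.

3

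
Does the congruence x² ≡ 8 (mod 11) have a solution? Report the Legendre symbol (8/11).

-1

Pull out 2^3: since 11 ≡ 3 (mod 8), (2/11) = -1, so (2/11)^3 = -1.
Reached (1/11) = 1. Collecting the sign flips along the way, the symbol is -1.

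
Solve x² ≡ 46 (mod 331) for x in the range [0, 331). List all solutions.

55, 276

Since 331 ≡ 3 (mod 4), a square root of 46 is 46^((331+1)/4) = 46^83 mod 331.
Repeated squaring: 46^2≡130, 46^4≡19, 46^8≡30, 46^16≡238, 46^32≡43, 46^64≡194 (mod 331).
46^83 = 46^(64+16+2+1) ≡ 276 (mod 331).
Check: 276² = 76176 ≡ 46 (mod 331). The two roots are 55 and 276.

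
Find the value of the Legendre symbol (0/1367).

Top reduces to 0: gcd > 1, so the symbol is 0.

0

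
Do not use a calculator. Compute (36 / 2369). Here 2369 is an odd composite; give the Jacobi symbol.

1

Pull out 2^2: since 2369 ≡ 1 (mod 8), (2/2369) = +1, so (2/2369)^2 = +1.
Reciprocity: 9 ≡ 1 and 2369 ≡ 1 (mod 4), so (9/2369) = +(2369/9).
Reduce top mod 9: now compute (2/9).
Pull out 2: since 9 ≡ 1 (mod 8), (2/9) = +1.
Reached (1/9) = 1. Collecting the sign flips along the way, the symbol is +1.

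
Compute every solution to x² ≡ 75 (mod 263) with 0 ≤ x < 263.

Since 263 ≡ 3 (mod 4), a square root of 75 is 75^((263+1)/4) = 75^66 mod 263.
Repeated squaring: 75^2≡102, 75^4≡147, 75^8≡43, 75^16≡8, 75^32≡64, 75^64≡151 (mod 263).
75^66 = 75^(64+2) ≡ 148 (mod 263).
Check: 148² = 21904 ≡ 75 (mod 263). The two roots are 115 and 148.

115, 148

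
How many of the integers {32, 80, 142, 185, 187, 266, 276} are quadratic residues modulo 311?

3

(32/311) = +1 → QR.
(80/311) = +1 → QR.
(142/311) = -1 → non-residue.
(185/311) = -1 → non-residue.
(187/311) = +1 → QR.
(266/311) = -1 → non-residue.
(276/311) = -1 → non-residue.
Total quadratic residues among the 7: 3.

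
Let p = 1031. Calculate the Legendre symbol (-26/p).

-1

First reduce: -26 ≡ 1005 (mod 1031).
Reciprocity: 1005 ≡ 1 and 1031 ≡ 3 (mod 4), so (1005/1031) = +(1031/1005).
Reduce top mod 1005: now compute (26/1005).
Pull out 2: since 1005 ≡ 5 (mod 8), (2/1005) = -1.
Reciprocity: 13 ≡ 1 and 1005 ≡ 1 (mod 4), so (13/1005) = +(1005/13).
Reduce top mod 13: now compute (4/13).
Pull out 2^2: since 13 ≡ 5 (mod 8), (2/13) = -1, so (2/13)^2 = +1.
Reached (1/13) = 1. Collecting the sign flips along the way, the symbol is -1.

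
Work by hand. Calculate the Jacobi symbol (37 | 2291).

Reciprocity: 37 ≡ 1 and 2291 ≡ 3 (mod 4), so (37/2291) = +(2291/37).
Reduce top mod 37: now compute (34/37).
Pull out 2: since 37 ≡ 5 (mod 8), (2/37) = -1.
Reciprocity: 17 ≡ 1 and 37 ≡ 1 (mod 4), so (17/37) = +(37/17).
Reduce top mod 17: now compute (3/17).
Reciprocity: 3 ≡ 3 and 17 ≡ 1 (mod 4), so (3/17) = +(17/3).
Reduce top mod 3: now compute (2/3).
Pull out 2: since 3 ≡ 3 (mod 8), (2/3) = -1.
Reached (1/3) = 1. Collecting the sign flips along the way, the symbol is +1.

1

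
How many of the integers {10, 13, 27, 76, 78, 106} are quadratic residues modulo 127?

(10/127) = -1 → non-residue.
(13/127) = +1 → QR.
(27/127) = -1 → non-residue.
(76/127) = +1 → QR.
(78/127) = -1 → non-residue.
(106/127) = -1 → non-residue.
Total quadratic residues among the 6: 2.

2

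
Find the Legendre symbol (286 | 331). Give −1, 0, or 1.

-1

Pull out 2: since 331 ≡ 3 (mod 8), (2/331) = -1.
Reciprocity: 143 ≡ 3 and 331 ≡ 3 (mod 4), so (143/331) = −(331/143).
Reduce top mod 143: now compute (45/143).
Reciprocity: 45 ≡ 1 and 143 ≡ 3 (mod 4), so (45/143) = +(143/45).
Reduce top mod 45: now compute (8/45).
Pull out 2^3: since 45 ≡ 5 (mod 8), (2/45) = -1, so (2/45)^3 = -1.
Reached (1/45) = 1. Collecting the sign flips along the way, the symbol is -1.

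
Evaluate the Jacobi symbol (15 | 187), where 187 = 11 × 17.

1

Reciprocity: 15 ≡ 3 and 187 ≡ 3 (mod 4), so (15/187) = −(187/15).
Reduce top mod 15: now compute (7/15).
Reciprocity: 7 ≡ 3 and 15 ≡ 3 (mod 4), so (7/15) = −(15/7).
Reduce top mod 7: now compute (1/7).
Reached (1/7) = 1. Collecting the sign flips along the way, the symbol is +1.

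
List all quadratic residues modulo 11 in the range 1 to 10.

1 3 4 5 9

Square k = 1,…,5 (k and 11−k give the same square):
1²=1, 2²=4, 3²=9, 4²≡5, 5²≡3 (mod 11).
So the quadratic residues mod 11 are {1, 3, 4, 5, 9}.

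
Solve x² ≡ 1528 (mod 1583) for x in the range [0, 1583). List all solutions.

Since 1583 ≡ 3 (mod 4), a square root of 1528 is 1528^((1583+1)/4) = 1528^396 mod 1583.
Repeated squaring: 1528^2≡1442, 1528^4≡885, 1528^8≡1223, 1528^16≡1377, 1528^32≡1278, 1528^64≡1211, 1528^128≡663, 1528^256≡1078 (mod 1583).
1528^396 = 1528^(256+128+8+4) ≡ 421 (mod 1583).
Check: 421² = 177241 ≡ 1528 (mod 1583). The two roots are 421 and 1162.

421, 1162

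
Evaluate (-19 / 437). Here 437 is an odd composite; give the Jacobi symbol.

0

First reduce: -19 ≡ 418 (mod 437).
Pull out 2: since 437 ≡ 5 (mod 8), (2/437) = -1.
Reciprocity: 209 ≡ 1 and 437 ≡ 1 (mod 4), so (209/437) = +(437/209).
Reduce top mod 209: now compute (19/209).
Reciprocity: 19 ≡ 3 and 209 ≡ 1 (mod 4), so (19/209) = +(209/19).
Reduce top mod 19: now compute (0/19).
Top reduces to 0: gcd > 1, so the symbol is 0.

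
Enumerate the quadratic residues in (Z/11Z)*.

Square k = 1,…,5 (k and 11−k give the same square):
1²=1, 2²=4, 3²=9, 4²≡5, 5²≡3 (mod 11).
So the quadratic residues mod 11 are {1, 3, 4, 5, 9}.

1,3,4,5,9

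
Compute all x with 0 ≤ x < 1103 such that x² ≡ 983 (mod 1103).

Since 1103 ≡ 3 (mod 4), a square root of 983 is 983^((1103+1)/4) = 983^276 mod 1103.
Repeated squaring: 983^2≡61, 983^4≡412, 983^8≡985, 983^16≡688, 983^32≡157, 983^64≡383, 983^128≡1093, 983^256≡100 (mod 1103).
983^276 = 983^(256+16+4) ≡ 706 (mod 1103).
Check: 706² = 498436 ≡ 983 (mod 1103). The two roots are 397 and 706.

397, 706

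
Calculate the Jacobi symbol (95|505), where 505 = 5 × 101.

Reciprocity: 95 ≡ 3 and 505 ≡ 1 (mod 4), so (95/505) = +(505/95).
Reduce top mod 95: now compute (30/95).
Pull out 2: since 95 ≡ 7 (mod 8), (2/95) = +1.
Reciprocity: 15 ≡ 3 and 95 ≡ 3 (mod 4), so (15/95) = −(95/15).
Reduce top mod 15: now compute (5/15).
Reciprocity: 5 ≡ 1 and 15 ≡ 3 (mod 4), so (5/15) = +(15/5).
Reduce top mod 5: now compute (0/5).
Top reduces to 0: gcd > 1, so the symbol is 0.

0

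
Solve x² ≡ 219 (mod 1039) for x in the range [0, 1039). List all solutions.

Since 1039 ≡ 3 (mod 4), a square root of 219 is 219^((1039+1)/4) = 219^260 mod 1039.
Repeated squaring: 219^2≡167, 219^4≡875, 219^8≡921, 219^16≡417, 219^32≡376, 219^64≡72, 219^128≡1028, 219^256≡121 (mod 1039).
219^260 = 219^(256+4) ≡ 936 (mod 1039).
Check: 936² = 876096 ≡ 219 (mod 1039). The two roots are 103 and 936.

103, 936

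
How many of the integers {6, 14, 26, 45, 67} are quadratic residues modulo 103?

(6/103) = -1 → non-residue.
(14/103) = +1 → QR.
(26/103) = +1 → QR.
(45/103) = -1 → non-residue.
(67/103) = -1 → non-residue.
Total quadratic residues among the 5: 2.

2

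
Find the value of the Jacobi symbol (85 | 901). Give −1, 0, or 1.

0

Reciprocity: 85 ≡ 1 and 901 ≡ 1 (mod 4), so (85/901) = +(901/85).
Reduce top mod 85: now compute (51/85).
Reciprocity: 51 ≡ 3 and 85 ≡ 1 (mod 4), so (51/85) = +(85/51).
Reduce top mod 51: now compute (34/51).
Pull out 2: since 51 ≡ 3 (mod 8), (2/51) = -1.
Reciprocity: 17 ≡ 1 and 51 ≡ 3 (mod 4), so (17/51) = +(51/17).
Reduce top mod 17: now compute (0/17).
Top reduces to 0: gcd > 1, so the symbol is 0.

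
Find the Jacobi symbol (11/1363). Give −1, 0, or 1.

1

Reciprocity: 11 ≡ 3 and 1363 ≡ 3 (mod 4), so (11/1363) = −(1363/11).
Reduce top mod 11: now compute (10/11).
Pull out 2: since 11 ≡ 3 (mod 8), (2/11) = -1.
Reciprocity: 5 ≡ 1 and 11 ≡ 3 (mod 4), so (5/11) = +(11/5).
Reduce top mod 5: now compute (1/5).
Reached (1/5) = 1. Collecting the sign flips along the way, the symbol is +1.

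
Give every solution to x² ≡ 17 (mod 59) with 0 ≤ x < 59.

Since 59 ≡ 3 (mod 4), a square root of 17 is 17^((59+1)/4) = 17^15 mod 59.
Repeated squaring: 17^2≡53, 17^4≡36, 17^8≡57 (mod 59).
17^15 = 17^(8+4+2+1) ≡ 28 (mod 59).
Check: 28² = 784 ≡ 17 (mod 59). The two roots are 28 and 31.

28, 31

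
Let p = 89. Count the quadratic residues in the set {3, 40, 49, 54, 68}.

(3/89) = -1 → non-residue.
(40/89) = +1 → QR.
(49/89) = +1 → QR.
(54/89) = -1 → non-residue.
(68/89) = +1 → QR.
Total quadratic residues among the 5: 3.

3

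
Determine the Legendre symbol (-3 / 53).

-1

First reduce: -3 ≡ 50 (mod 53).
Pull out 2: since 53 ≡ 5 (mod 8), (2/53) = -1.
Reciprocity: 25 ≡ 1 and 53 ≡ 1 (mod 4), so (25/53) = +(53/25).
Reduce top mod 25: now compute (3/25).
Reciprocity: 3 ≡ 3 and 25 ≡ 1 (mod 4), so (3/25) = +(25/3).
Reduce top mod 3: now compute (1/3).
Reached (1/3) = 1. Collecting the sign flips along the way, the symbol is -1.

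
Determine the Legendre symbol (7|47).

1

Reciprocity: 7 ≡ 3 and 47 ≡ 3 (mod 4), so (7/47) = −(47/7).
Reduce top mod 7: now compute (5/7).
Reciprocity: 5 ≡ 1 and 7 ≡ 3 (mod 4), so (5/7) = +(7/5).
Reduce top mod 5: now compute (2/5).
Pull out 2: since 5 ≡ 5 (mod 8), (2/5) = -1.
Reached (1/5) = 1. Collecting the sign flips along the way, the symbol is +1.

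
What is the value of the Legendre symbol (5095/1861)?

1

First reduce: 5095 ≡ 1373 (mod 1861).
Reciprocity: 1373 ≡ 1 and 1861 ≡ 1 (mod 4), so (1373/1861) = +(1861/1373).
Reduce top mod 1373: now compute (488/1373).
Pull out 2^3: since 1373 ≡ 5 (mod 8), (2/1373) = -1, so (2/1373)^3 = -1.
Reciprocity: 61 ≡ 1 and 1373 ≡ 1 (mod 4), so (61/1373) = +(1373/61).
Reduce top mod 61: now compute (31/61).
Reciprocity: 31 ≡ 3 and 61 ≡ 1 (mod 4), so (31/61) = +(61/31).
Reduce top mod 31: now compute (30/31).
Pull out 2: since 31 ≡ 7 (mod 8), (2/31) = +1.
Reciprocity: 15 ≡ 3 and 31 ≡ 3 (mod 4), so (15/31) = −(31/15).
Reduce top mod 15: now compute (1/15).
Reached (1/15) = 1. Collecting the sign flips along the way, the symbol is +1.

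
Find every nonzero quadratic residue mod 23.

1,2,3,4,6,8,9,12,13,16,18

Square k = 1,…,11 (k and 23−k give the same square):
1²=1, 2²=4, 3²=9, 4²=16, 5²≡2, 6²≡13, 7²≡3, 8²≡18, 9²≡12, 10²≡8, 11²≡6 (mod 23).
So the quadratic residues mod 23 are {1, 2, 3, 4, 6, 8, 9, 12, 13, 16, 18}.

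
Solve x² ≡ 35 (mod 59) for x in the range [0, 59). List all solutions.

25, 34

Since 59 ≡ 3 (mod 4), a square root of 35 is 35^((59+1)/4) = 35^15 mod 59.
Repeated squaring: 35^2≡45, 35^4≡19, 35^8≡7 (mod 59).
35^15 = 35^(8+4+2+1) ≡ 25 (mod 59).
Check: 25² = 625 ≡ 35 (mod 59). The two roots are 25 and 34.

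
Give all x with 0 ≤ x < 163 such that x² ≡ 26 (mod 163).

29, 134

Since 163 ≡ 3 (mod 4), a square root of 26 is 26^((163+1)/4) = 26^41 mod 163.
Repeated squaring: 26^2≡24, 26^4≡87, 26^8≡71, 26^16≡151, 26^32≡144 (mod 163).
26^41 = 26^(32+8+1) ≡ 134 (mod 163).
Check: 134² = 17956 ≡ 26 (mod 163). The two roots are 29 and 134.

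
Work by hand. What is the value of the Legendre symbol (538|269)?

0

First reduce: 538 ≡ 0 (mod 269).
Top reduces to 0: gcd > 1, so the symbol is 0.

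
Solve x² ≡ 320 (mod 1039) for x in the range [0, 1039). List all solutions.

428, 611

Since 1039 ≡ 3 (mod 4), a square root of 320 is 320^((1039+1)/4) = 320^260 mod 1039.
Repeated squaring: 320^2≡578, 320^4≡565, 320^8≡252, 320^16≡125, 320^32≡40, 320^64≡561, 320^128≡943, 320^256≡904 (mod 1039).
320^260 = 320^(256+4) ≡ 611 (mod 1039).
Check: 611² = 373321 ≡ 320 (mod 1039). The two roots are 428 and 611.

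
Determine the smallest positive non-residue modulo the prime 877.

(2/877) = −1, so 2 is the smallest positive non-residue mod 877.

2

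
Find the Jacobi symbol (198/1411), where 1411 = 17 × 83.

Pull out 2: since 1411 ≡ 3 (mod 8), (2/1411) = -1.
Reciprocity: 99 ≡ 3 and 1411 ≡ 3 (mod 4), so (99/1411) = −(1411/99).
Reduce top mod 99: now compute (25/99).
Reciprocity: 25 ≡ 1 and 99 ≡ 3 (mod 4), so (25/99) = +(99/25).
Reduce top mod 25: now compute (24/25).
Pull out 2^3: since 25 ≡ 1 (mod 8), (2/25) = +1, so (2/25)^3 = +1.
Reciprocity: 3 ≡ 3 and 25 ≡ 1 (mod 4), so (3/25) = +(25/3).
Reduce top mod 3: now compute (1/3).
Reached (1/3) = 1. Collecting the sign flips along the way, the symbol is +1.

1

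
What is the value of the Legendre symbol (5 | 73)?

-1

Reciprocity: 5 ≡ 1 and 73 ≡ 1 (mod 4), so (5/73) = +(73/5).
Reduce top mod 5: now compute (3/5).
Reciprocity: 3 ≡ 3 and 5 ≡ 1 (mod 4), so (3/5) = +(5/3).
Reduce top mod 3: now compute (2/3).
Pull out 2: since 3 ≡ 3 (mod 8), (2/3) = -1.
Reached (1/3) = 1. Collecting the sign flips along the way, the symbol is -1.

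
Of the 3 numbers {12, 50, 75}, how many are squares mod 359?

(12/359) = +1 → QR.
(50/359) = +1 → QR.
(75/359) = +1 → QR.
Total quadratic residues among the 3: 3.

3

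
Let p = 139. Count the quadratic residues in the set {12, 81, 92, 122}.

(12/139) = -1 → non-residue.
(81/139) = +1 → QR.
(92/139) = -1 → non-residue.
(122/139) = +1 → QR.
Total quadratic residues among the 4: 2.

2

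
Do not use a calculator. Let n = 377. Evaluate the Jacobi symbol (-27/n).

First reduce: -27 ≡ 350 (mod 377).
Pull out 2: since 377 ≡ 1 (mod 8), (2/377) = +1.
Reciprocity: 175 ≡ 3 and 377 ≡ 1 (mod 4), so (175/377) = +(377/175).
Reduce top mod 175: now compute (27/175).
Reciprocity: 27 ≡ 3 and 175 ≡ 3 (mod 4), so (27/175) = −(175/27).
Reduce top mod 27: now compute (13/27).
Reciprocity: 13 ≡ 1 and 27 ≡ 3 (mod 4), so (13/27) = +(27/13).
Reduce top mod 13: now compute (1/13).
Reached (1/13) = 1. Collecting the sign flips along the way, the symbol is -1.

-1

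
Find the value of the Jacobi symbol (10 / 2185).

Pull out 2: since 2185 ≡ 1 (mod 8), (2/2185) = +1.
Reciprocity: 5 ≡ 1 and 2185 ≡ 1 (mod 4), so (5/2185) = +(2185/5).
Reduce top mod 5: now compute (0/5).
Top reduces to 0: gcd > 1, so the symbol is 0.

0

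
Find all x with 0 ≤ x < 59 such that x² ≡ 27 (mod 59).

Since 59 ≡ 3 (mod 4), a square root of 27 is 27^((59+1)/4) = 27^15 mod 59.
Repeated squaring: 27^2≡21, 27^4≡28, 27^8≡17 (mod 59).
27^15 = 27^(8+4+2+1) ≡ 26 (mod 59).
Check: 26² = 676 ≡ 27 (mod 59). The two roots are 26 and 33.

26, 33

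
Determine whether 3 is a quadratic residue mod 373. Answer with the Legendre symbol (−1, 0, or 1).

1

Euler's criterion: (3/373) ≡ 3^186 (mod 373).
3^2 ≡ 9 (mod 373)
3^4 ≡ 81 (mod 373)
3^8 ≡ 220 (mod 373)
3^16 ≡ 283 (mod 373)
3^32 ≡ 267 (mod 373)
3^64 ≡ 46 (mod 373)
3^128 ≡ 251 (mod 373)
3^186 = 3^(128+32+16+8+2) ≡ 1 (mod 373).
Result is 1, so (3/373) = 1.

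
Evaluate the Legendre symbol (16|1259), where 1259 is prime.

Pull out 2^4: since 1259 ≡ 3 (mod 8), (2/1259) = -1, so (2/1259)^4 = +1.
Reached (1/1259) = 1. Collecting the sign flips along the way, the symbol is +1.

1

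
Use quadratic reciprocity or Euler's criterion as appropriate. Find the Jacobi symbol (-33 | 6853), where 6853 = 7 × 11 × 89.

0

First reduce: -33 ≡ 6820 (mod 6853).
Pull out 2^2: since 6853 ≡ 5 (mod 8), (2/6853) = -1, so (2/6853)^2 = +1.
Reciprocity: 1705 ≡ 1 and 6853 ≡ 1 (mod 4), so (1705/6853) = +(6853/1705).
Reduce top mod 1705: now compute (33/1705).
Reciprocity: 33 ≡ 1 and 1705 ≡ 1 (mod 4), so (33/1705) = +(1705/33).
Reduce top mod 33: now compute (22/33).
Pull out 2: since 33 ≡ 1 (mod 8), (2/33) = +1.
Reciprocity: 11 ≡ 3 and 33 ≡ 1 (mod 4), so (11/33) = +(33/11).
Reduce top mod 11: now compute (0/11).
Top reduces to 0: gcd > 1, so the symbol is 0.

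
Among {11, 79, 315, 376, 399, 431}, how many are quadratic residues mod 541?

4

(11/541) = -1 → non-residue.
(79/541) = +1 → QR.
(315/541) = +1 → QR.
(376/541) = -1 → non-residue.
(399/541) = +1 → QR.
(431/541) = +1 → QR.
Total quadratic residues among the 6: 4.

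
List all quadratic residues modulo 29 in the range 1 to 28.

1,4,5,6,7,9,13,16,20,22,23,24,25,28

Square k = 1,…,14 (k and 29−k give the same square):
1²=1, 2²=4, 3²=9, 4²=16, 5²=25, 6²≡7, 7²≡20, 8²≡6, 9²≡23, 10²≡13, 11²≡5, 12²≡28, 13²≡24, 14²≡22 (mod 29).
So the quadratic residues mod 29 are {1, 4, 5, 6, 7, 9, 13, 16, 20, 22, 23, 24, 25, 28}.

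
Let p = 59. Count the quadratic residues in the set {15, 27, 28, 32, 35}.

4

(15/59) = +1 → QR.
(27/59) = +1 → QR.
(28/59) = +1 → QR.
(32/59) = -1 → non-residue.
(35/59) = +1 → QR.
Total quadratic residues among the 5: 4.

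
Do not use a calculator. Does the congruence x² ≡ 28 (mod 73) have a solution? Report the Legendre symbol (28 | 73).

Euler's criterion: (28/73) ≡ 28^36 (mod 73).
28^2 ≡ 54 (mod 73)
28^4 ≡ 69 (mod 73)
28^8 ≡ 16 (mod 73)
28^16 ≡ 37 (mod 73)
28^32 ≡ 55 (mod 73)
28^36 = 28^(32+4) ≡ 72 (mod 73).
Result is 72 ≡ −1, so (28/73) = −1.

-1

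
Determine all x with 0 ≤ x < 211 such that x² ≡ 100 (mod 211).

Since 211 ≡ 3 (mod 4), a square root of 100 is 100^((211+1)/4) = 100^53 mod 211.
Repeated squaring: 100^2≡83, 100^4≡137, 100^8≡201, 100^16≡100, 100^32≡83 (mod 211).
100^53 = 100^(32+16+4+1) ≡ 201 (mod 211).
Check: 201² = 40401 ≡ 100 (mod 211). The two roots are 10 and 201.

10, 201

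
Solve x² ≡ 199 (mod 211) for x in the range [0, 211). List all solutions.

58, 153

Since 211 ≡ 3 (mod 4), a square root of 199 is 199^((211+1)/4) = 199^53 mod 211.
Repeated squaring: 199^2≡144, 199^4≡58, 199^8≡199, 199^16≡144, 199^32≡58 (mod 211).
199^53 = 199^(32+16+4+1) ≡ 58 (mod 211).
Check: 58² = 3364 ≡ 199 (mod 211). The two roots are 58 and 153.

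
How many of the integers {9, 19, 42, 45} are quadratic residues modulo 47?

(9/47) = +1 → QR.
(19/47) = -1 → non-residue.
(42/47) = +1 → QR.
(45/47) = -1 → non-residue.
Total quadratic residues among the 4: 2.

2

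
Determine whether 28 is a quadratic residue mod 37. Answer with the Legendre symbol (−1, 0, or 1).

Pull out 2^2: since 37 ≡ 5 (mod 8), (2/37) = -1, so (2/37)^2 = +1.
Reciprocity: 7 ≡ 3 and 37 ≡ 1 (mod 4), so (7/37) = +(37/7).
Reduce top mod 7: now compute (2/7).
Pull out 2: since 7 ≡ 7 (mod 8), (2/7) = +1.
Reached (1/7) = 1. Collecting the sign flips along the way, the symbol is +1.

1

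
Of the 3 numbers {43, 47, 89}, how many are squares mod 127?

(43/127) = -1 → non-residue.
(47/127) = +1 → QR.
(89/127) = -1 → non-residue.
Total quadratic residues among the 3: 1.

1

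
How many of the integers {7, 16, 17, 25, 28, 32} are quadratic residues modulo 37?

(7/37) = +1 → QR.
(16/37) = +1 → QR.
(17/37) = -1 → non-residue.
(25/37) = +1 → QR.
(28/37) = +1 → QR.
(32/37) = -1 → non-residue.
Total quadratic residues among the 6: 4.

4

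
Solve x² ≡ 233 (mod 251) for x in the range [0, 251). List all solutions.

Since 251 ≡ 3 (mod 4), a square root of 233 is 233^((251+1)/4) = 233^63 mod 251.
Repeated squaring: 233^2≡73, 233^4≡58, 233^8≡101, 233^16≡161, 233^32≡68 (mod 251).
233^63 = 233^(32+16+8+4+2+1) ≡ 22 (mod 251).
Check: 22² = 484 ≡ 233 (mod 251). The two roots are 22 and 229.

22, 229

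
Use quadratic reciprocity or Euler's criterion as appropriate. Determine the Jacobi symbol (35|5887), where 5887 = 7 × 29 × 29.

0

Reciprocity: 35 ≡ 3 and 5887 ≡ 3 (mod 4), so (35/5887) = −(5887/35).
Reduce top mod 35: now compute (7/35).
Reciprocity: 7 ≡ 3 and 35 ≡ 3 (mod 4), so (7/35) = −(35/7).
Reduce top mod 7: now compute (0/7).
Top reduces to 0: gcd > 1, so the symbol is 0.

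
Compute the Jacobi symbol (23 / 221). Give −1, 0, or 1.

-1

Reciprocity: 23 ≡ 3 and 221 ≡ 1 (mod 4), so (23/221) = +(221/23).
Reduce top mod 23: now compute (14/23).
Pull out 2: since 23 ≡ 7 (mod 8), (2/23) = +1.
Reciprocity: 7 ≡ 3 and 23 ≡ 3 (mod 4), so (7/23) = −(23/7).
Reduce top mod 7: now compute (2/7).
Pull out 2: since 7 ≡ 7 (mod 8), (2/7) = +1.
Reached (1/7) = 1. Collecting the sign flips along the way, the symbol is -1.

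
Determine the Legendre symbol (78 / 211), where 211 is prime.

1

Pull out 2: since 211 ≡ 3 (mod 8), (2/211) = -1.
Reciprocity: 39 ≡ 3 and 211 ≡ 3 (mod 4), so (39/211) = −(211/39).
Reduce top mod 39: now compute (16/39).
Pull out 2^4: since 39 ≡ 7 (mod 8), (2/39) = +1, so (2/39)^4 = +1.
Reached (1/39) = 1. Collecting the sign flips along the way, the symbol is +1.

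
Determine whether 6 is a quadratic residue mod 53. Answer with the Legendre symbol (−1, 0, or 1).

1

Euler's criterion: (6/53) ≡ 6^26 (mod 53).
6^2 ≡ 36 (mod 53)
6^4 ≡ 24 (mod 53)
6^8 ≡ 46 (mod 53)
6^16 ≡ 49 (mod 53)
6^26 = 6^(16+8+2) ≡ 1 (mod 53).
Result is 1, so (6/53) = 1.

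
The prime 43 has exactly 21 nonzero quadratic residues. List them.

Square k = 1,…,21 (k and 43−k give the same square):
1²=1, 2²=4, 3²=9, 4²=16, 5²=25, 6²=36, 7²≡6, 8²≡21, 9²≡38, 10²≡14, 11²≡35, 12²≡15, 13²≡40, 14²≡24, 15²≡10, 16²≡41, 17²≡31, 18²≡23, 19²≡17, 20²≡13, 21²≡11 (mod 43).
So the quadratic residues mod 43 are {1, 4, 6, 9, 10, 11, 13, 14, 15, 16, 17, 21, 23, 24, 25, 31, 35, 36, 38, 40, 41}.

1 4 6 9 10 11 13 14 15 16 17 21 23 24 25 31 35 36 38 40 41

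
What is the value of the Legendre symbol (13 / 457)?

Reciprocity: 13 ≡ 1 and 457 ≡ 1 (mod 4), so (13/457) = +(457/13).
Reduce top mod 13: now compute (2/13).
Pull out 2: since 13 ≡ 5 (mod 8), (2/13) = -1.
Reached (1/13) = 1. Collecting the sign flips along the way, the symbol is -1.

-1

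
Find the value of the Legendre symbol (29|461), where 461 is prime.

-1

Euler's criterion: (29/461) ≡ 29^230 (mod 461).
29^2 ≡ 380 (mod 461)
29^4 ≡ 107 (mod 461)
29^8 ≡ 385 (mod 461)
29^16 ≡ 244 (mod 461)
29^32 ≡ 67 (mod 461)
29^64 ≡ 340 (mod 461)
29^128 ≡ 350 (mod 461)
29^230 = 29^(128+64+32+4+2) ≡ 460 (mod 461).
Result is 460 ≡ −1, so (29/461) = −1.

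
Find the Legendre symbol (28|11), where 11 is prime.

First reduce: 28 ≡ 6 (mod 11).
Pull out 2: since 11 ≡ 3 (mod 8), (2/11) = -1.
Reciprocity: 3 ≡ 3 and 11 ≡ 3 (mod 4), so (3/11) = −(11/3).
Reduce top mod 3: now compute (2/3).
Pull out 2: since 3 ≡ 3 (mod 8), (2/3) = -1.
Reached (1/3) = 1. Collecting the sign flips along the way, the symbol is -1.

-1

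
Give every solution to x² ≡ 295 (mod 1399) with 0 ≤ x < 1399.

141, 1258

Since 1399 ≡ 3 (mod 4), a square root of 295 is 295^((1399+1)/4) = 295^350 mod 1399.
Repeated squaring: 295^2≡287, 295^4≡1227, 295^8≡205, 295^16≡55, 295^32≡227, 295^64≡1165, 295^128≡195, 295^256≡252 (mod 1399).
295^350 = 295^(256+64+16+8+4+2) ≡ 141 (mod 1399).
Check: 141² = 19881 ≡ 295 (mod 1399). The two roots are 141 and 1258.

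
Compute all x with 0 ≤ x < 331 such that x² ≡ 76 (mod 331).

Since 331 ≡ 3 (mod 4), a square root of 76 is 76^((331+1)/4) = 76^83 mod 331.
Repeated squaring: 76^2≡149, 76^4≡24, 76^8≡245, 76^16≡114, 76^32≡87, 76^64≡287 (mod 331).
76^83 = 76^(64+16+2+1) ≡ 71 (mod 331).
Check: 71² = 5041 ≡ 76 (mod 331). The two roots are 71 and 260.

71, 260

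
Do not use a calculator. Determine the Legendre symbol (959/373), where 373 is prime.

1

First reduce: 959 ≡ 213 (mod 373).
Reciprocity: 213 ≡ 1 and 373 ≡ 1 (mod 4), so (213/373) = +(373/213).
Reduce top mod 213: now compute (160/213).
Pull out 2^5: since 213 ≡ 5 (mod 8), (2/213) = -1, so (2/213)^5 = -1.
Reciprocity: 5 ≡ 1 and 213 ≡ 1 (mod 4), so (5/213) = +(213/5).
Reduce top mod 5: now compute (3/5).
Reciprocity: 3 ≡ 3 and 5 ≡ 1 (mod 4), so (3/5) = +(5/3).
Reduce top mod 3: now compute (2/3).
Pull out 2: since 3 ≡ 3 (mod 8), (2/3) = -1.
Reached (1/3) = 1. Collecting the sign flips along the way, the symbol is +1.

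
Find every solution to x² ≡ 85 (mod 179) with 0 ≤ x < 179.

Since 179 ≡ 3 (mod 4), a square root of 85 is 85^((179+1)/4) = 85^45 mod 179.
Repeated squaring: 85^2≡65, 85^4≡108, 85^8≡29, 85^16≡125, 85^32≡52 (mod 179).
85^45 = 85^(32+8+4+1) ≡ 117 (mod 179).
Check: 117² = 13689 ≡ 85 (mod 179). The two roots are 62 and 117.

62, 117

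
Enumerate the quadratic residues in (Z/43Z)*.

Square k = 1,…,21 (k and 43−k give the same square):
1²=1, 2²=4, 3²=9, 4²=16, 5²=25, 6²=36, 7²≡6, 8²≡21, 9²≡38, 10²≡14, 11²≡35, 12²≡15, 13²≡40, 14²≡24, 15²≡10, 16²≡41, 17²≡31, 18²≡23, 19²≡17, 20²≡13, 21²≡11 (mod 43).
So the quadratic residues mod 43 are {1, 4, 6, 9, 10, 11, 13, 14, 15, 16, 17, 21, 23, 24, 25, 31, 35, 36, 38, 40, 41}.

1, 4, 6, 9, 10, 11, 13, 14, 15, 16, 17, 21, 23, 24, 25, 31, 35, 36, 38, 40, 41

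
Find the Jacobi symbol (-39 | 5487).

First reduce: -39 ≡ 5448 (mod 5487).
Pull out 2^3: since 5487 ≡ 7 (mod 8), (2/5487) = +1, so (2/5487)^3 = +1.
Reciprocity: 681 ≡ 1 and 5487 ≡ 3 (mod 4), so (681/5487) = +(5487/681).
Reduce top mod 681: now compute (39/681).
Reciprocity: 39 ≡ 3 and 681 ≡ 1 (mod 4), so (39/681) = +(681/39).
Reduce top mod 39: now compute (18/39).
Pull out 2: since 39 ≡ 7 (mod 8), (2/39) = +1.
Reciprocity: 9 ≡ 1 and 39 ≡ 3 (mod 4), so (9/39) = +(39/9).
Reduce top mod 9: now compute (3/9).
Reciprocity: 3 ≡ 3 and 9 ≡ 1 (mod 4), so (3/9) = +(9/3).
Reduce top mod 3: now compute (0/3).
Top reduces to 0: gcd > 1, so the symbol is 0.

0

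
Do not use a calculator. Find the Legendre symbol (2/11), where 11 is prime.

-1

Euler's criterion: (2/11) ≡ 2^5 (mod 11).
2^2 ≡ 4 (mod 11)
2^4 ≡ 5 (mod 11)
2^5 = 2^(4+1) ≡ 10 (mod 11).
Result is 10 ≡ −1, so (2/11) = −1.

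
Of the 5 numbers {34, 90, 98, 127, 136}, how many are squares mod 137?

3

(34/137) = +1 → QR.
(90/137) = -1 → non-residue.
(98/137) = +1 → QR.
(127/137) = -1 → non-residue.
(136/137) = +1 → QR.
Total quadratic residues among the 5: 3.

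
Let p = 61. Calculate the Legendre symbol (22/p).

1

Euler's criterion: (22/61) ≡ 22^30 (mod 61).
22^2 ≡ 57 (mod 61)
22^4 ≡ 16 (mod 61)
22^8 ≡ 12 (mod 61)
22^16 ≡ 22 (mod 61)
22^30 = 22^(16+8+4+2) ≡ 1 (mod 61).
Result is 1, so (22/61) = 1.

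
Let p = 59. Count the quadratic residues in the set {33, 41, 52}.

1

(33/59) = -1 → non-residue.
(41/59) = +1 → QR.
(52/59) = -1 → non-residue.
Total quadratic residues among the 3: 1.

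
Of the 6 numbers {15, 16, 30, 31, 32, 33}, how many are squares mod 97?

(15/97) = -1 → non-residue.
(16/97) = +1 → QR.
(30/97) = -1 → non-residue.
(31/97) = +1 → QR.
(32/97) = +1 → QR.
(33/97) = +1 → QR.
Total quadratic residues among the 6: 4.

4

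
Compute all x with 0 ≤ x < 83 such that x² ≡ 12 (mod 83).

26, 57

Since 83 ≡ 3 (mod 4), a square root of 12 is 12^((83+1)/4) = 12^21 mod 83.
Repeated squaring: 12^2≡61, 12^4≡69, 12^8≡30, 12^16≡70 (mod 83).
12^21 = 12^(16+4+1) ≡ 26 (mod 83).
Check: 26² = 676 ≡ 12 (mod 83). The two roots are 26 and 57.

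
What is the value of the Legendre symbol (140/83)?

-1

First reduce: 140 ≡ 57 (mod 83).
Reciprocity: 57 ≡ 1 and 83 ≡ 3 (mod 4), so (57/83) = +(83/57).
Reduce top mod 57: now compute (26/57).
Pull out 2: since 57 ≡ 1 (mod 8), (2/57) = +1.
Reciprocity: 13 ≡ 1 and 57 ≡ 1 (mod 4), so (13/57) = +(57/13).
Reduce top mod 13: now compute (5/13).
Reciprocity: 5 ≡ 1 and 13 ≡ 1 (mod 4), so (5/13) = +(13/5).
Reduce top mod 5: now compute (3/5).
Reciprocity: 3 ≡ 3 and 5 ≡ 1 (mod 4), so (3/5) = +(5/3).
Reduce top mod 3: now compute (2/3).
Pull out 2: since 3 ≡ 3 (mod 8), (2/3) = -1.
Reached (1/3) = 1. Collecting the sign flips along the way, the symbol is -1.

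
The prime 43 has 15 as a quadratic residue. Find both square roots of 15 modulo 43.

Since 43 ≡ 3 (mod 4), a square root of 15 is 15^((43+1)/4) = 15^11 mod 43.
Repeated squaring: 15^2≡10, 15^4≡14, 15^8≡24 (mod 43).
15^11 = 15^(8+2+1) ≡ 31 (mod 43).
Check: 31² = 961 ≡ 15 (mod 43). The two roots are 12 and 31.

12, 31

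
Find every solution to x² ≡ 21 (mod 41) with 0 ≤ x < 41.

12, 29

41 ≡ 1 (mod 4), so we find a root by search.
Trying successive values, 12² = 144 ≡ 21 (mod 41). The other root is 41 − 12 = 29.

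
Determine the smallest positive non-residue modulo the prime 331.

(2/331) = −1, so 2 is the smallest positive non-residue mod 331.

2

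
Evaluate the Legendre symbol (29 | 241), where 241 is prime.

1

Euler's criterion: (29/241) ≡ 29^120 (mod 241).
29^2 ≡ 118 (mod 241)
29^4 ≡ 187 (mod 241)
29^8 ≡ 24 (mod 241)
29^16 ≡ 94 (mod 241)
29^32 ≡ 160 (mod 241)
29^64 ≡ 54 (mod 241)
29^120 = 29^(64+32+16+8) ≡ 1 (mod 241).
Result is 1, so (29/241) = 1.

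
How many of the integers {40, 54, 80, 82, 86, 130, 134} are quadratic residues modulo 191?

6

(40/191) = +1 → QR.
(54/191) = +1 → QR.
(80/191) = +1 → QR.
(82/191) = -1 → non-residue.
(86/191) = +1 → QR.
(130/191) = +1 → QR.
(134/191) = +1 → QR.
Total quadratic residues among the 7: 6.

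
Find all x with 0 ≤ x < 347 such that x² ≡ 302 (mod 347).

110, 237

Since 347 ≡ 3 (mod 4), a square root of 302 is 302^((347+1)/4) = 302^87 mod 347.
Repeated squaring: 302^2≡290, 302^4≡126, 302^8≡261, 302^16≡109, 302^32≡83, 302^64≡296 (mod 347).
302^87 = 302^(64+16+4+2+1) ≡ 110 (mod 347).
Check: 110² = 12100 ≡ 302 (mod 347). The two roots are 110 and 237.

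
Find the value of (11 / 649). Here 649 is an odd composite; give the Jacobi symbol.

0

Reciprocity: 11 ≡ 3 and 649 ≡ 1 (mod 4), so (11/649) = +(649/11).
Reduce top mod 11: now compute (0/11).
Top reduces to 0: gcd > 1, so the symbol is 0.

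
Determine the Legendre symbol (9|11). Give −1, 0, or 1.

1

Reciprocity: 9 ≡ 1 and 11 ≡ 3 (mod 4), so (9/11) = +(11/9).
Reduce top mod 9: now compute (2/9).
Pull out 2: since 9 ≡ 1 (mod 8), (2/9) = +1.
Reached (1/9) = 1. Collecting the sign flips along the way, the symbol is +1.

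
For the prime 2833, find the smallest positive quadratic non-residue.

5

(2/2833) = +1, so 2 is a residue.
(3/2833) = +1, so 3 is a residue.
(4/2833) = +1, so 4 is a residue.
(5/2833) = −1, so 5 is the smallest positive non-residue mod 2833.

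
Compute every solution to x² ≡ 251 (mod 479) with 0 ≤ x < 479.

71, 408

Since 479 ≡ 3 (mod 4), a square root of 251 is 251^((479+1)/4) = 251^120 mod 479.
Repeated squaring: 251^2≡252, 251^4≡276, 251^8≡15, 251^16≡225, 251^32≡330, 251^64≡167 (mod 479).
251^120 = 251^(64+32+16+8) ≡ 71 (mod 479).
Check: 71² = 5041 ≡ 251 (mod 479). The two roots are 71 and 408.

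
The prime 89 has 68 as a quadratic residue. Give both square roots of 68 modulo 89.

89 ≡ 1 (mod 4), so we find a root by search.
Trying successive values, 35² = 1225 ≡ 68 (mod 89). The other root is 89 − 35 = 54.

35, 54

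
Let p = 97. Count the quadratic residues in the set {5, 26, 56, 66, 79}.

2

(5/97) = -1 → non-residue.
(26/97) = -1 → non-residue.
(56/97) = -1 → non-residue.
(66/97) = +1 → QR.
(79/97) = +1 → QR.
Total quadratic residues among the 5: 2.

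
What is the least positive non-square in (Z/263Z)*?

5

(2/263) = +1, so 2 is a residue.
(3/263) = +1, so 3 is a residue.
(4/263) = +1, so 4 is a residue.
(5/263) = −1, so 5 is the smallest positive non-residue mod 263.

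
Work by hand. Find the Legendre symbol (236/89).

Euler's criterion: (236/89) ≡ 58^44 (mod 89).
58^2 ≡ 71 (mod 89)
58^4 ≡ 57 (mod 89)
58^8 ≡ 45 (mod 89)
58^16 ≡ 67 (mod 89)
58^32 ≡ 39 (mod 89)
58^44 = 58^(32+8+4) ≡ 88 (mod 89).
Result is 88 ≡ −1, so (236/89) = −1.

-1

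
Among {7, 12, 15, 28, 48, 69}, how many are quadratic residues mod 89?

1

(7/89) = -1 → non-residue.
(12/89) = -1 → non-residue.
(15/89) = -1 → non-residue.
(28/89) = -1 → non-residue.
(48/89) = -1 → non-residue.
(69/89) = +1 → QR.
Total quadratic residues among the 6: 1.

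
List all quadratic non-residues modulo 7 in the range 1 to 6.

3 5 6

Square k = 1,…,3 (k and 7−k give the same square):
1²=1, 2²=4, 3²≡2 (mod 7).
The residues are {1, 2, 4}; the non-residues are the remaining 3 nonzero classes.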